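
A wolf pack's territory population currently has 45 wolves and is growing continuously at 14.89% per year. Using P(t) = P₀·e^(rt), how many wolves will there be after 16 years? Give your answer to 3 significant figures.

≈ 487 wolves

P(16) = 45 · e^(0.1489·16) = 45 · e^(2.3824)
= 45 · 10.83087 ≈ 487.39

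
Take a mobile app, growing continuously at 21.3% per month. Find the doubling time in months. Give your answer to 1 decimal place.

doubling time = ln(2) / |r| = 0.69315 / 0.213

doubling time ≈ 3.3 months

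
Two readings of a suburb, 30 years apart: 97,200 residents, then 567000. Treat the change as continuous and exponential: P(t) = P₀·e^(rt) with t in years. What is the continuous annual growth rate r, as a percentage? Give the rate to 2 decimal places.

r ≈ 5.88% per year

567000 = 97200 · e^(r·30)
e^(30r) = 567000/97200 = 5.83333
r = ln(5.83333) / 30 = 1.76359 / 30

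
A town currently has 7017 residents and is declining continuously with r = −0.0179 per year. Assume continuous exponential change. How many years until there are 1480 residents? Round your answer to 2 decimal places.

t ≈ 86.94 years

1480 = 7017 · e^(-0.0179·t)
t = ln(1480/7017) / -0.0179 = ln(0.21092) / -0.0179 = -1.55629 / -0.0179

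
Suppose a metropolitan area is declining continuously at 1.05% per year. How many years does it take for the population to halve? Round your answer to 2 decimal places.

half-life = ln(2) / |r| = 0.69315 / 0.0105

half-life ≈ 66.01 years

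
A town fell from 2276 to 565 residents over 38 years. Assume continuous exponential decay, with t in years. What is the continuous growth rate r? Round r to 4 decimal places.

565 = 2276 · e^(r·38)
e^(38r) = 565/2276 = 0.24824
r = ln(0.24824) / 38 = -1.39335 / 38

r ≈ -0.0367 per year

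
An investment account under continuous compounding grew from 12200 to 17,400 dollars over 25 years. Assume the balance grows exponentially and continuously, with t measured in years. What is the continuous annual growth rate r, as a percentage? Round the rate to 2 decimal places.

17400 = 12200 · e^(r·25)
e^(25r) = 17400/12200 = 1.42623
r = ln(1.42623) / 25 = 0.35503 / 25

r ≈ 1.42% per year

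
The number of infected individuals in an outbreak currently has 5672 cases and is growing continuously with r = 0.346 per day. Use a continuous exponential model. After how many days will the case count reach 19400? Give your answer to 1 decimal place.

19400 = 5672 · e^(0.346·t)
t = ln(19400/5672) / 0.346 = ln(3.42031) / 0.346 = 1.22973 / 0.346

t ≈ 3.6 days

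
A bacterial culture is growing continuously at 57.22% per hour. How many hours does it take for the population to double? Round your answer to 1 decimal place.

doubling time = ln(2) / |r| = 0.69315 / 0.5722

doubling time ≈ 1.2 hours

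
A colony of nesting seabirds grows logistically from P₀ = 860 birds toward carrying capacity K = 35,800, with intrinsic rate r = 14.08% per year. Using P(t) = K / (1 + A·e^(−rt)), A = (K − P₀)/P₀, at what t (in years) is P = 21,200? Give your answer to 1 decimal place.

A = (35800 − 860)/860 = 40.62791
21200 = 35800/(1 + 40.62791·e^(−0.1408t)) → 1 + 40.62791·e^(−0.1408t) = 1.68868
e^(−0.1408t) = 0.016951 → t = ln(58.99395)/0.1408 = 4.07743/0.1408

t ≈ 29.0 years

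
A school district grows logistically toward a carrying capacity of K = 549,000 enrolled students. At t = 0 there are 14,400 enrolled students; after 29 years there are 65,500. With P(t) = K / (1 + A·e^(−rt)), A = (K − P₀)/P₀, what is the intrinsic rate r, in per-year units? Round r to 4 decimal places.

A = (549000 − 14400)/14400 = 37.125
65500 = 549000/(1 + 37.125·e^(−r·29)) → e^(−29r) = (8.38168 − 1)/37.125 = 0.198833
r = −ln(0.198833)/29 = 1.61529/29

r ≈ 0.0557 per year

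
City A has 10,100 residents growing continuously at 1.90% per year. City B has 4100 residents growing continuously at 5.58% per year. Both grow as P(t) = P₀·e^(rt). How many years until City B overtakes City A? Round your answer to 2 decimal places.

10100·e^(0.019t) = 4100·e^(0.0558t)
10100/4100 = e^((0.0558 − 0.019)t) → ln(2.46341) = 0.0368·t
t = 0.90155 / 0.0368

t ≈ 24.50 years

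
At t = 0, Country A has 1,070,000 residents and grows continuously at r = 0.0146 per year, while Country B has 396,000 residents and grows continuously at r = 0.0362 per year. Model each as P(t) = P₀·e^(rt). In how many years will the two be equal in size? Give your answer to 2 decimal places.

t ≈ 46.02 years

1070000·e^(0.0146t) = 396000·e^(0.0362t)
1070000/396000 = e^((0.0362 − 0.0146)t) → ln(2.70202) = 0.0216·t
t = 0.994 / 0.0216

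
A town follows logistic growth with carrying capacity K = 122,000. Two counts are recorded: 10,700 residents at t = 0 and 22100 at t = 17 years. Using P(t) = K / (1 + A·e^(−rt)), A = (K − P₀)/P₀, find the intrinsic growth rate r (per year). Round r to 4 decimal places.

A = (122000 − 10700)/10700 = 10.40187
22100 = 122000/(1 + 10.40187·e^(−r·17)) → e^(−17r) = (5.52036 − 1)/10.40187 = 0.434572
r = −ln(0.434572)/17 = 0.83339/17

r ≈ 0.0490 per year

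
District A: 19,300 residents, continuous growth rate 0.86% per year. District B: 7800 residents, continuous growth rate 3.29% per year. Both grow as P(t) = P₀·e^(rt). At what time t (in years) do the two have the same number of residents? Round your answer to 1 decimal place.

t ≈ 37.3 years

19300·e^(0.0086t) = 7800·e^(0.0329t)
19300/7800 = e^((0.0329 − 0.0086)t) → ln(2.47436) = 0.0243·t
t = 0.90598 / 0.0243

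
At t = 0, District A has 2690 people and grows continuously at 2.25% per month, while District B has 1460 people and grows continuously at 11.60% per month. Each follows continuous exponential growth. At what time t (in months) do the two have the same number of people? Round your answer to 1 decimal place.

2690·e^(0.0225t) = 1460·e^(0.116t)
2690/1460 = e^((0.116 − 0.0225)t) → ln(1.84247) = 0.0935·t
t = 0.6111 / 0.0935

t ≈ 6.5 months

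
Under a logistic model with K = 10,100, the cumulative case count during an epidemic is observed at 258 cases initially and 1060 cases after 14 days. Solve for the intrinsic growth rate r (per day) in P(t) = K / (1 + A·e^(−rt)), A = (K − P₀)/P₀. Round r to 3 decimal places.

r ≈ 0.107 per day

A = (10100 − 258)/258 = 38.14729
1060 = 10100/(1 + 38.14729·e^(−r·14)) → e^(−14r) = (9.5283 − 1)/38.14729 = 0.223562
r = −ln(0.223562)/14 = 1.49806/14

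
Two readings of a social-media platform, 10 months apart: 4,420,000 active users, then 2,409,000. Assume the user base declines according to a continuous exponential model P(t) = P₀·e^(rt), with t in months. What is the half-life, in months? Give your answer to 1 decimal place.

r = ln(2409000/4420000) / 10 = ln(0.54502) / 10 ≈ -0.060693 per month
half-life = ln 2 / |r| = 0.69315 / 0.060693

half-life ≈ 11.4 months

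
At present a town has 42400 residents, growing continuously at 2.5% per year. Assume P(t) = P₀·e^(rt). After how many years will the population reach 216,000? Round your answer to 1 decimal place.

t ≈ 65.1 years

216000 = 42400 · e^(0.025·t)
t = ln(216000/42400) / 0.025 = ln(5.09434) / 0.025 = 1.62813 / 0.025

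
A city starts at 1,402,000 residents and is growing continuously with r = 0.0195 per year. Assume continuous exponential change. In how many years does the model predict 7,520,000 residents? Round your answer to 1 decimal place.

7520000 = 1402000 · e^(0.0195·t)
t = ln(7520000/1402000) / 0.0195 = ln(5.36377) / 0.0195 = 1.67967 / 0.0195

t ≈ 86.1 years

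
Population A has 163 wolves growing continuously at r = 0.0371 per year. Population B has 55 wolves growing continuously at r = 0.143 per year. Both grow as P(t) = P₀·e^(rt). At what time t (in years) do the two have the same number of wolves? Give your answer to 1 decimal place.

t ≈ 10.3 years

163·e^(0.0371t) = 55·e^(0.143t)
163/55 = e^((0.143 − 0.0371)t) → ln(2.96364) = 0.1059·t
t = 1.08642 / 0.1059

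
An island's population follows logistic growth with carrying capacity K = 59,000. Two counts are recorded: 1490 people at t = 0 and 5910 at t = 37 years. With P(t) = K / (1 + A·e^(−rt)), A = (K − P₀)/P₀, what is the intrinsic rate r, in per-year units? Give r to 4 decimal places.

r ≈ 0.0394 per year

A = (59000 − 1490)/1490 = 38.59732
5910 = 59000/(1 + 38.59732·e^(−r·37)) → e^(−37r) = (9.98308 − 1)/38.59732 = 0.232738
r = −ln(0.232738)/37 = 1.45784/37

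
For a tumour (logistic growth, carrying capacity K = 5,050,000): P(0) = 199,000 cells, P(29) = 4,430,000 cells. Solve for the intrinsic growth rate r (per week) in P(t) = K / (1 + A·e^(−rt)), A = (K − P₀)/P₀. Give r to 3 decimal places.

r ≈ 0.178 per week

A = (5050000 − 199000)/199000 = 24.37688
4430000 = 5050000/(1 + 24.37688·e^(−r·29)) → e^(−29r) = (1.13995 − 1)/24.37688 = 0.005741
r = −ln(0.005741)/29 = 5.16007/29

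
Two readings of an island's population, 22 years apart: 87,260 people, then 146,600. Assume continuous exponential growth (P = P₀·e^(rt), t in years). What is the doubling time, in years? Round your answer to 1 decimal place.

r = ln(146600/87260) / 22 = ln(1.68004) / 22 ≈ 0.023583 per year
doubling time = ln 2 / |r| = 0.69315 / 0.023583

doubling time ≈ 29.4 years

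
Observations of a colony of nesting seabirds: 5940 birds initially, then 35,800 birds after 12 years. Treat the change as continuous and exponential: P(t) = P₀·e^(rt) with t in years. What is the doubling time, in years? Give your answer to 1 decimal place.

r = ln(35800/5940) / 12 = ln(6.02694) / 12 ≈ 0.149687 per year
doubling time = ln 2 / |r| = 0.69315 / 0.149687

doubling time ≈ 4.6 years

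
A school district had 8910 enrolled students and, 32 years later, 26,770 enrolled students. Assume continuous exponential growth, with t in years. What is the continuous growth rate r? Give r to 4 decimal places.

r ≈ 0.0344 per year

26770 = 8910 · e^(r·32)
e^(32r) = 26770/8910 = 3.00449
r = ln(3.00449) / 32 = 1.10011 / 32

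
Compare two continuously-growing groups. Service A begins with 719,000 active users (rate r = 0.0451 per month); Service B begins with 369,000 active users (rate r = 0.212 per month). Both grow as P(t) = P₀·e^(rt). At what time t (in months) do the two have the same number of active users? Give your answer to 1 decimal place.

719000·e^(0.0451t) = 369000·e^(0.212t)
719000/369000 = e^((0.212 − 0.0451)t) → ln(1.94851) = 0.1669·t
t = 0.66706 / 0.1669

t ≈ 4.0 months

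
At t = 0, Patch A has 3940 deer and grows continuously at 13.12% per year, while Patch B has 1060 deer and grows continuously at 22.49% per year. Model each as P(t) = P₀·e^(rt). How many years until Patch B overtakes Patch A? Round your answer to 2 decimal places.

t ≈ 14.01 years

3940·e^(0.1312t) = 1060·e^(0.2249t)
3940/1060 = e^((0.2249 − 0.1312)t) → ln(3.71698) = 0.0937·t
t = 1.31291 / 0.0937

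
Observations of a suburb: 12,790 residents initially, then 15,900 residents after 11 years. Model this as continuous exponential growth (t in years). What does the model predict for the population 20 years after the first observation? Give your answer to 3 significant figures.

r = ln(15900/12790) / 11 ≈ 0.019787 per year
P(20) = 12790 · e^(0.019787·20) = 12790 · 1.48548 ≈ 18999.28

≈ 19,000 residents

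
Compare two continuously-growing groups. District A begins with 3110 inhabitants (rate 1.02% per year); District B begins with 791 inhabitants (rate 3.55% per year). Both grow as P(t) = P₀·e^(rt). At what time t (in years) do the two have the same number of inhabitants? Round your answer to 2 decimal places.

t ≈ 54.11 years

3110·e^(0.0102t) = 791·e^(0.0355t)
3110/791 = e^((0.0355 − 0.0102)t) → ln(3.93173) = 0.0253·t
t = 1.36908 / 0.0253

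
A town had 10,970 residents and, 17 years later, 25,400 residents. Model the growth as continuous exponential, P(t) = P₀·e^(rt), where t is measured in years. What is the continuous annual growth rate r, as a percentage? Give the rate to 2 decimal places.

25400 = 10970 · e^(r·17)
e^(17r) = 25400/10970 = 2.31541
r = ln(2.31541) / 17 = 0.83958 / 17

r ≈ 4.94% per year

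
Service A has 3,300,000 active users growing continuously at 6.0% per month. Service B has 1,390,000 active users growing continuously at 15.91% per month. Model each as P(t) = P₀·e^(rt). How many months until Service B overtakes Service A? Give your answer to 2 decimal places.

3300000·e^(0.06t) = 1390000·e^(0.1591t)
3300000/1390000 = e^((0.1591 − 0.06)t) → ln(2.3741) = 0.0991·t
t = 0.86462 / 0.0991

t ≈ 8.72 months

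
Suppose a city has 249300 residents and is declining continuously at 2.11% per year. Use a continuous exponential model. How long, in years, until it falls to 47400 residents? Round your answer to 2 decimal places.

47400 = 249300 · e^(-0.0211·t)
t = ln(47400/249300) / -0.0211 = ln(0.19013) / -0.0211 = -1.66003 / -0.0211

t ≈ 78.67 years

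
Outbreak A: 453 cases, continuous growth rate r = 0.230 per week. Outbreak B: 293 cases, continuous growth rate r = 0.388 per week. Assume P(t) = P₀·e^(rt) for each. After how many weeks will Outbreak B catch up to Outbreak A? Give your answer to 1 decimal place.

453·e^(0.23t) = 293·e^(0.388t)
453/293 = e^((0.388 − 0.23)t) → ln(1.54608) = 0.158·t
t = 0.43572 / 0.158

t ≈ 2.8 weeks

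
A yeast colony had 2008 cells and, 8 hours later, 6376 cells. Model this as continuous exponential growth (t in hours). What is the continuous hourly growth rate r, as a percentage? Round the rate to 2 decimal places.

6376 = 2008 · e^(r·8)
e^(8r) = 6376/2008 = 3.1753
r = ln(3.1753) / 8 = 1.1554 / 8

r ≈ 14.44% per hour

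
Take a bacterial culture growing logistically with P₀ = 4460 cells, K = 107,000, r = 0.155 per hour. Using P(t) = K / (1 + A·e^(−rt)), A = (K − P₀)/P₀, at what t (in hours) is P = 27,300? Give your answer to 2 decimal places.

A = (107000 − 4460)/4460 = 22.99103
27300 = 107000/(1 + 22.99103·e^(−0.155t)) → 1 + 22.99103·e^(−0.155t) = 3.91941
e^(−0.155t) = 0.126981 → t = ln(7.87522)/0.155 = 2.06372/0.155

t ≈ 13.31 hours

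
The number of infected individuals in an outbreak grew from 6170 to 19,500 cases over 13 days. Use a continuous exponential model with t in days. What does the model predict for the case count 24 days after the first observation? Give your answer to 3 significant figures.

≈ 51,600 cases

r = ln(19500/6170) / 13 ≈ 0.088517 per day
P(24) = 6170 · e^(0.088517·24) = 6170 · 8.36786 ≈ 51629.69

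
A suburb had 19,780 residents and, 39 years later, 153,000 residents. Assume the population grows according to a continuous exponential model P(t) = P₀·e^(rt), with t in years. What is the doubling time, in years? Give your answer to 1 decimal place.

r = ln(153000/19780) / 39 = ln(7.73509) / 39 ≈ 0.052456 per year
doubling time = ln 2 / |r| = 0.69315 / 0.052456

doubling time ≈ 13.2 years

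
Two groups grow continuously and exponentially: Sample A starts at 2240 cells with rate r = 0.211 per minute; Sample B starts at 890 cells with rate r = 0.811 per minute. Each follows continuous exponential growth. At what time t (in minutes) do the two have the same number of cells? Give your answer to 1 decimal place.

2240·e^(0.211t) = 890·e^(0.811t)
2240/890 = e^((0.811 − 0.211)t) → ln(2.51685) = 0.6·t
t = 0.92301 / 0.6

t ≈ 1.5 minutes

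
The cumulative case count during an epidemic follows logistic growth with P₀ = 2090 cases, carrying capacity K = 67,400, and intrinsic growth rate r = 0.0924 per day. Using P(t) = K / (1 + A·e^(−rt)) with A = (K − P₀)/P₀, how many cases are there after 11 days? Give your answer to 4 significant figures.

A = (67400 − 2090)/2090 = 31.2488
P(11) = 67400 / (1 + 31.2488·e^(−0.0924·11)) = 67400 / (1 + 31.2488·0.361895)
= 67400 / 12.3088 ≈ 5475.76

≈ 5,476 cases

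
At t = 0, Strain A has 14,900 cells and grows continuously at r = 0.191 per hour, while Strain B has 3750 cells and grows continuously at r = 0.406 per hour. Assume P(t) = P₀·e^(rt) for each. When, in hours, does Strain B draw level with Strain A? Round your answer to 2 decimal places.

14900·e^(0.191t) = 3750·e^(0.406t)
14900/3750 = e^((0.406 − 0.191)t) → ln(3.97333) = 0.215·t
t = 1.37961 / 0.215

t ≈ 6.42 hours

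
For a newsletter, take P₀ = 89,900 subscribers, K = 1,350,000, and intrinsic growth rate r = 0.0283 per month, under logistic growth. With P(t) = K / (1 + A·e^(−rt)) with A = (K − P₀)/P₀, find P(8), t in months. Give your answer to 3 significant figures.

A = (1350000 − 89900)/89900 = 14.01669
P(8) = 1350000 / (1 + 14.01669·e^(−0.0283·8)) = 1350000 / (1 + 14.01669·0.797399)
= 1350000 / 12.17689 ≈ 110865.73

≈ 111,000 subscribers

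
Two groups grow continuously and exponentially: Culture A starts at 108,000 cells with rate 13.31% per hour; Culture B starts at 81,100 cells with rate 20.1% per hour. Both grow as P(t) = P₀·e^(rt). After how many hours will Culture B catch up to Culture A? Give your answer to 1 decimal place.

t ≈ 4.2 hours

108000·e^(0.1331t) = 81100·e^(0.201t)
108000/81100 = e^((0.201 − 0.1331)t) → ln(1.33169) = 0.0679·t
t = 0.28645 / 0.0679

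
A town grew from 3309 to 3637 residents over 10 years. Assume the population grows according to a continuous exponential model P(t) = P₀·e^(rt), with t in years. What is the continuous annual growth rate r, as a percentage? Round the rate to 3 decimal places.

r ≈ 0.945% per year

3637 = 3309 · e^(r·10)
e^(10r) = 3637/3309 = 1.09912
r = ln(1.09912) / 10 = 0.09451 / 10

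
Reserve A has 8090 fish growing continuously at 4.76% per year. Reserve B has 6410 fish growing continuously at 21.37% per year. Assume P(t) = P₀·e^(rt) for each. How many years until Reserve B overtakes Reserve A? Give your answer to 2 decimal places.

8090·e^(0.0476t) = 6410·e^(0.2137t)
8090/6410 = e^((0.2137 − 0.0476)t) → ln(1.26209) = 0.1661·t
t = 0.23277 / 0.1661

t ≈ 1.40 years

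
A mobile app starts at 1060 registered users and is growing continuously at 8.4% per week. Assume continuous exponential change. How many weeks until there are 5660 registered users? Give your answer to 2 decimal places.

5660 = 1060 · e^(0.084·t)
t = ln(5660/1060) / 0.084 = ln(5.33962) / 0.084 = 1.67515 / 0.084

t ≈ 19.94 weeks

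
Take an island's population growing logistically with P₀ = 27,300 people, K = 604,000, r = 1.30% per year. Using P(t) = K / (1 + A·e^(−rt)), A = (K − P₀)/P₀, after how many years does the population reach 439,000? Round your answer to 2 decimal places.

t ≈ 309.92 years

A = (604000 − 27300)/27300 = 21.12454
439000 = 604000/(1 + 21.12454·e^(−0.013t)) → 1 + 21.12454·e^(−0.013t) = 1.37585
e^(−0.013t) = 0.017792 → t = ln(56.20408)/0.013 = 4.02899/0.013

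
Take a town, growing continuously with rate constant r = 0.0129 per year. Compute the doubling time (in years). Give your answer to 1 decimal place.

doubling time ≈ 53.7 years

doubling time = ln(2) / |r| = 0.69315 / 0.0129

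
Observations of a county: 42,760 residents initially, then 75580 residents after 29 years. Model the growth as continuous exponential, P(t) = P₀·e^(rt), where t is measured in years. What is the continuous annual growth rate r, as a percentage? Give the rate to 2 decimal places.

75580 = 42760 · e^(r·29)
e^(29r) = 75580/42760 = 1.76754
r = ln(1.76754) / 29 = 0.56959 / 29

r ≈ 1.96% per year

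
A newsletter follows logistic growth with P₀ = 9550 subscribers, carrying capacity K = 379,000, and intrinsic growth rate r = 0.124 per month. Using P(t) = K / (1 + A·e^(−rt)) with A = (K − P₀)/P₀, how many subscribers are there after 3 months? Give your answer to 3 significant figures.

≈ 13,700 subscribers

A = (379000 − 9550)/9550 = 38.68586
P(3) = 379000 / (1 + 38.68586·e^(−0.124·3)) = 379000 / (1 + 38.68586·0.689354)
= 379000 / 27.66826 ≈ 13698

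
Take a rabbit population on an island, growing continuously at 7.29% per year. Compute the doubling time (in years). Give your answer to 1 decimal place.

doubling time = ln(2) / |r| = 0.69315 / 0.0729

doubling time ≈ 9.5 years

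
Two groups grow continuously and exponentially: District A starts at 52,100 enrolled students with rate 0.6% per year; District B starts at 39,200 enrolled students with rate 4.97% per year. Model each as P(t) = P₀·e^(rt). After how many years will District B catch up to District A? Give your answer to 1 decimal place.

t ≈ 6.5 years

52100·e^(0.006t) = 39200·e^(0.0497t)
52100/39200 = e^((0.0497 − 0.006)t) → ln(1.32908) = 0.0437·t
t = 0.28449 / 0.0437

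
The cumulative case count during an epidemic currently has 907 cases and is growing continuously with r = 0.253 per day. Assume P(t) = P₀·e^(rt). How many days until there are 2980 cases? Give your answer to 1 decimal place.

t ≈ 4.7 days

2980 = 907 · e^(0.253·t)
t = ln(2980/907) / 0.253 = ln(3.28556) / 0.253 = 1.18954 / 0.253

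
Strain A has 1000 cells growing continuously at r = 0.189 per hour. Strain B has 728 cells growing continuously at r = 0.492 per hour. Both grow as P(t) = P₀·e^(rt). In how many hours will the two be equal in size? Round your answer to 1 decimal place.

t ≈ 1.0 hours

1000·e^(0.189t) = 728·e^(0.492t)
1000/728 = e^((0.492 − 0.189)t) → ln(1.37363) = 0.303·t
t = 0.31745 / 0.303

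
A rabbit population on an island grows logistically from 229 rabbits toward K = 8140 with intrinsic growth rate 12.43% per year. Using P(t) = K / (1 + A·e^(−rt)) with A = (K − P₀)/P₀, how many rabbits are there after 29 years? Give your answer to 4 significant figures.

A = (8140 − 229)/229 = 34.54585
P(29) = 8140 / (1 + 34.54585·e^(−0.1243·29)) = 8140 / (1 + 34.54585·0.027196)
= 8140 / 1.9395 ≈ 4196.97

≈ 4,197 rabbits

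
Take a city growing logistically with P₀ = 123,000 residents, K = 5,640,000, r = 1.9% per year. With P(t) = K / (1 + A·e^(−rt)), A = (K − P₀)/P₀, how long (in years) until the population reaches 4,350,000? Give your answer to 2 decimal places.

A = (5640000 − 123000)/123000 = 44.85366
4350000 = 5640000/(1 + 44.85366·e^(−0.019t)) → 1 + 44.85366·e^(−0.019t) = 1.29655
e^(−0.019t) = 0.006612 → t = ln(151.25071)/0.019 = 5.01894/0.019

t ≈ 264.15 years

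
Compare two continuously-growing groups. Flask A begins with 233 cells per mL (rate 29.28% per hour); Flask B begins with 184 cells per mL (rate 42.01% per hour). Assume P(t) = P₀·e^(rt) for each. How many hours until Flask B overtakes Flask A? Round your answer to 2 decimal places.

t ≈ 1.85 hours

233·e^(0.2928t) = 184·e^(0.4201t)
233/184 = e^((0.4201 − 0.2928)t) → ln(1.2663) = 0.1273·t
t = 0.2361 / 0.1273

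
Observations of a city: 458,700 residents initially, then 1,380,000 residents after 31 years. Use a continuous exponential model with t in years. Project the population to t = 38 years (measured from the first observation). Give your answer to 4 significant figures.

r = ln(1380000/458700) / 31 ≈ 0.03553 per year
P(38) = 458700 · e^(0.03553·38) = 458700 · 3.85802 ≈ 1769675.67

≈ 1,770,000 residents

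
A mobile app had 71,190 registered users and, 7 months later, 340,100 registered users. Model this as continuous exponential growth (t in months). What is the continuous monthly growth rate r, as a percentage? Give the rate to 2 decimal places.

340100 = 71190 · e^(r·7)
e^(7r) = 340100/71190 = 4.77736
r = ln(4.77736) / 7 = 1.56389 / 7

r ≈ 22.34% per month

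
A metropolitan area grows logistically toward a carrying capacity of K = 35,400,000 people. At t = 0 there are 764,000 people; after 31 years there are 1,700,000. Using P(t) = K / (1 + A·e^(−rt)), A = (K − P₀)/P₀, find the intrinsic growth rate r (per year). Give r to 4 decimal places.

A = (35400000 − 764000)/764000 = 45.33508
1700000 = 35400000/(1 + 45.33508·e^(−r·31)) → e^(−31r) = (20.82353 − 1)/45.33508 = 0.437267
r = −ln(0.437267)/31 = 0.82721/31

r ≈ 0.0267 per year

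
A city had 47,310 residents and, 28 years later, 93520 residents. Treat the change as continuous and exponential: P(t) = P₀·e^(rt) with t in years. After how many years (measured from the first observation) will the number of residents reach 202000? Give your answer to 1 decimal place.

t ≈ 59.6 years

r = ln(93520/47310) / 28 ≈ 0.024338 per year
t = ln(202000/47310) / r = 1.45155 / 0.024338 ≈ 59.642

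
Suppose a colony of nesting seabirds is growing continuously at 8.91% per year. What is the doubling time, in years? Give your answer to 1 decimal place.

doubling time ≈ 7.8 years

doubling time = ln(2) / |r| = 0.69315 / 0.0891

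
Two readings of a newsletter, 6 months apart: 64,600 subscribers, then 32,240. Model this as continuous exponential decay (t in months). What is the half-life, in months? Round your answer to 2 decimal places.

r = ln(32240/64600) / 6 = ln(0.49907) / 6 ≈ -0.115834 per month
half-life = ln 2 / |r| = 0.69315 / 0.115834

half-life ≈ 5.98 months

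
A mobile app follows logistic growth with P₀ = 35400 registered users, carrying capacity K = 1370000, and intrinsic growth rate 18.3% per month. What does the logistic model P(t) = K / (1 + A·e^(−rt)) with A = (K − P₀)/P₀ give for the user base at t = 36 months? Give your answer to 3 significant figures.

A = (1370000 − 35400)/35400 = 37.70056
P(36) = 1370000 / (1 + 37.70056·e^(−0.183·36)) = 1370000 / (1 + 37.70056·0.001377)
= 1370000 / 1.05191 ≈ 1302398

≈ 1,300,000 registered users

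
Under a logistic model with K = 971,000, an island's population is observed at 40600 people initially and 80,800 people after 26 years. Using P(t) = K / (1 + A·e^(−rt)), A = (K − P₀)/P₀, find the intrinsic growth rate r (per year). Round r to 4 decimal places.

r ≈ 0.0282 per year

A = (971000 − 40600)/40600 = 22.91626
80800 = 971000/(1 + 22.91626·e^(−r·26)) → e^(−26r) = (12.01733 − 1)/22.91626 = 0.480765
r = −ln(0.480765)/26 = 0.73238/26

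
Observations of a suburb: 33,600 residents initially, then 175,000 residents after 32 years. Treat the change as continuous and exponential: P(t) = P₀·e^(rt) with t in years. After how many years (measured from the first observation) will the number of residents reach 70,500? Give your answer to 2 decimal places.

t ≈ 14.37 years

r = ln(175000/33600) / 32 ≈ 0.051571 per year
t = ln(70500/33600) / r = 0.74109 / 0.051571 ≈ 14.37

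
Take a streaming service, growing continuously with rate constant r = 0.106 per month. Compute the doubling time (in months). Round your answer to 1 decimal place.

doubling time = ln(2) / |r| = 0.69315 / 0.106

doubling time ≈ 6.5 months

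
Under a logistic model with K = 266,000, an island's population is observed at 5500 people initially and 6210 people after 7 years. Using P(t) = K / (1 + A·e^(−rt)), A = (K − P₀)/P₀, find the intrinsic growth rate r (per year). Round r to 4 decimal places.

A = (266000 − 5500)/5500 = 47.36364
6210 = 266000/(1 + 47.36364·e^(−r·7)) → e^(−7r) = (42.83414 − 1)/47.36364 = 0.883254
r = −ln(0.883254)/7 = 0.12414/7

r ≈ 0.0177 per year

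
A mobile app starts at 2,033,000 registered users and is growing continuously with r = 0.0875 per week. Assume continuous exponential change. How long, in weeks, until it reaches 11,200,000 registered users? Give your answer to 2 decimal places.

t ≈ 19.50 weeks

11200000 = 2033000 · e^(0.0875·t)
t = ln(11200000/2033000) / 0.0875 = ln(5.5091) / 0.0875 = 1.7064 / 0.0875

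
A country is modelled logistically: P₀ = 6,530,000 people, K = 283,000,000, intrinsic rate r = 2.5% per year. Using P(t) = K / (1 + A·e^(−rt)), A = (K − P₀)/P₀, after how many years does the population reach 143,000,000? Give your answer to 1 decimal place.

A = (283000000 − 6530000)/6530000 = 42.33844
143000000 = 283000000/(1 + 42.33844·e^(−0.025t)) → 1 + 42.33844·e^(−0.025t) = 1.97902
e^(−0.025t) = 0.023124 → t = ln(43.24569)/0.025 = 3.7669/0.025

t ≈ 150.7 years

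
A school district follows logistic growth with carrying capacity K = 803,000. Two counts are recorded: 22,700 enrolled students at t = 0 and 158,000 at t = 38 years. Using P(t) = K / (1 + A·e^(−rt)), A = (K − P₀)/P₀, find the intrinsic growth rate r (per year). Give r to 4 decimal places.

A = (803000 − 22700)/22700 = 34.37445
158000 = 803000/(1 + 34.37445·e^(−r·38)) → e^(−38r) = (5.08228 − 1)/34.37445 = 0.118759
r = −ln(0.118759)/38 = 2.13066/38

r ≈ 0.0561 per year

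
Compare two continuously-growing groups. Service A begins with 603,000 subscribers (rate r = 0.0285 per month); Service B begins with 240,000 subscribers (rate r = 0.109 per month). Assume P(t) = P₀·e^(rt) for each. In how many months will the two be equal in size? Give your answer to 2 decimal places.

603000·e^(0.0285t) = 240000·e^(0.109t)
603000/240000 = e^((0.109 − 0.0285)t) → ln(2.5125) = 0.0805·t
t = 0.92128 / 0.0805

t ≈ 11.44 months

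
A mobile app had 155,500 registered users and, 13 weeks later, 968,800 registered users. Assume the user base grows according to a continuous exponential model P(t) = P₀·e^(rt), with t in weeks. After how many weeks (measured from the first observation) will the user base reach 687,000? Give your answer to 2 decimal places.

t ≈ 10.56 weeks

r = ln(968800/155500) / 13 ≈ 0.140724 per week
t = ln(687000/155500) / r = 1.48569 / 0.140724 ≈ 10.557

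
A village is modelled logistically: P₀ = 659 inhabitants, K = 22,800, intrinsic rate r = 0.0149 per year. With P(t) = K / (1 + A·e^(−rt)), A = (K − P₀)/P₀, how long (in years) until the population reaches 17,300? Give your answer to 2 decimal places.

t ≈ 312.78 years

A = (22800 − 659)/659 = 33.59788
17300 = 22800/(1 + 33.59788·e^(−0.0149t)) → 1 + 33.59788·e^(−0.0149t) = 1.31792
e^(−0.0149t) = 0.009462 → t = ln(105.68059)/0.0149 = 4.66042/0.0149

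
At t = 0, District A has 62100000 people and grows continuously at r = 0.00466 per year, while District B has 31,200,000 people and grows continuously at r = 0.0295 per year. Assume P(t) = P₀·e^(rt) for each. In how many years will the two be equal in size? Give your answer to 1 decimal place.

t ≈ 27.7 years

62100000·e^(0.00466t) = 31200000·e^(0.0295t)
62100000/31200000 = e^((0.0295 − 0.00466)t) → ln(1.99038) = 0.02484·t
t = 0.68833 / 0.02484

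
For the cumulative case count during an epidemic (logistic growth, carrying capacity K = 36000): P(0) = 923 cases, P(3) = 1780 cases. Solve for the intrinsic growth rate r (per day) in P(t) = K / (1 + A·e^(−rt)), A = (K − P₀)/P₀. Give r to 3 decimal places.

A = (36000 − 923)/923 = 38.00325
1780 = 36000/(1 + 38.00325·e^(−r·3)) → e^(−3r) = (20.22472 − 1)/38.00325 = 0.50587
r = −ln(0.50587)/3 = 0.68147/3

r ≈ 0.227 per day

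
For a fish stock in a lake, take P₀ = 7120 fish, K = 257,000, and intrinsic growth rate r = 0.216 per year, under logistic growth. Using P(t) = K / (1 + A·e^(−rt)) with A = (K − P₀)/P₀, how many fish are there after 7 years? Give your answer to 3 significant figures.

≈ 29,400 fish

A = (257000 − 7120)/7120 = 35.09551
P(7) = 257000 / (1 + 35.09551·e^(−0.216·7)) = 257000 / (1 + 35.09551·0.220469)
= 257000 / 8.73746 ≈ 29413.59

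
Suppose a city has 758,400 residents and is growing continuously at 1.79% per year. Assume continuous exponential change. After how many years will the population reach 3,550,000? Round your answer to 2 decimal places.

3550000 = 758400 · e^(0.0179·t)
t = ln(3550000/758400) / 0.0179 = ln(4.68091) / 0.0179 = 1.54349 / 0.0179

t ≈ 86.23 years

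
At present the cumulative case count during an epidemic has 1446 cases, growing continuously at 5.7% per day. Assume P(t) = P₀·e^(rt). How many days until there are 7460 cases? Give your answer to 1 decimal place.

7460 = 1446 · e^(0.057·t)
t = ln(7460/1446) / 0.057 = ln(5.15906) / 0.057 = 1.64075 / 0.057

t ≈ 28.8 days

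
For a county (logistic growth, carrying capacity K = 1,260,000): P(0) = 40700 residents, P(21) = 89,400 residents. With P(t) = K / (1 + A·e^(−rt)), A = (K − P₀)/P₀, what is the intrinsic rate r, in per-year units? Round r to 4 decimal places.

r ≈ 0.0394 per year

A = (1260000 − 40700)/40700 = 29.95823
89400 = 1260000/(1 + 29.95823·e^(−r·21)) → e^(−21r) = (14.09396 − 1)/29.95823 = 0.437074
r = −ln(0.437074)/21 = 0.82765/21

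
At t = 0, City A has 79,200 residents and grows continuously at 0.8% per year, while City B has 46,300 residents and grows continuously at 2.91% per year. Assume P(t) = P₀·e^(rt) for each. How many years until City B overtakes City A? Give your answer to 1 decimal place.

t ≈ 25.4 years

79200·e^(0.008t) = 46300·e^(0.0291t)
79200/46300 = e^((0.0291 − 0.008)t) → ln(1.71058) = 0.0211·t
t = 0.53683 / 0.0211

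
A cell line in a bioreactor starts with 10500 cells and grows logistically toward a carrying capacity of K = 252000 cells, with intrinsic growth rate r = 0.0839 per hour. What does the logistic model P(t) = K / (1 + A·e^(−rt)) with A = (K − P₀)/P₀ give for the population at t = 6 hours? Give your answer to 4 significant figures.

A = (252000 − 10500)/10500 = 23
P(6) = 252000 / (1 + 23·e^(−0.0839·6)) = 252000 / (1 + 23·0.604472)
= 252000 / 14.90286 ≈ 16909.51

≈ 16,910 cells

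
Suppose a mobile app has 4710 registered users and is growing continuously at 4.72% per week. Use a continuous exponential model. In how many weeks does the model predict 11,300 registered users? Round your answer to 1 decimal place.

t ≈ 18.5 weeks

11300 = 4710 · e^(0.0472·t)
t = ln(11300/4710) / 0.0472 = ln(2.39915) / 0.0472 = 0.87511 / 0.0472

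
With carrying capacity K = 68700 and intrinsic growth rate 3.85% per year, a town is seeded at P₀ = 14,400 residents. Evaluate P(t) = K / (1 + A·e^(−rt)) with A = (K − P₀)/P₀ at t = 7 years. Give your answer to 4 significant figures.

A = (68700 − 14400)/14400 = 3.77083
P(7) = 68700 / (1 + 3.77083·e^(−0.0385·7)) = 68700 / (1 + 3.77083·0.763761)
= 68700 / 3.88002 ≈ 17706.11

≈ 17,710 residents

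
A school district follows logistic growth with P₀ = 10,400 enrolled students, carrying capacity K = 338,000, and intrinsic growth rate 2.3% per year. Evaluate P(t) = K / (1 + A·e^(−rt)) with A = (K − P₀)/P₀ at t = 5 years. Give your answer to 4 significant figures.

≈ 11,620 enrolled students

A = (338000 − 10400)/10400 = 31.5
P(5) = 338000 / (1 + 31.5·e^(−0.023·5)) = 338000 / (1 + 31.5·0.891366)
= 338000 / 29.07803 ≈ 11623.89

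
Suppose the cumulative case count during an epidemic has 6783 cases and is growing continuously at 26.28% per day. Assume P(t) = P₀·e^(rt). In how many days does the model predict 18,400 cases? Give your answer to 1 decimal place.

t ≈ 3.8 days

18400 = 6783 · e^(0.2628·t)
t = ln(18400/6783) / 0.2628 = ln(2.71266) / 0.2628 = 0.99793 / 0.2628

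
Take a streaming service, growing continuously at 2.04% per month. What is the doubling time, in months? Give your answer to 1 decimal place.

doubling time ≈ 34.0 months

doubling time = ln(2) / |r| = 0.69315 / 0.0204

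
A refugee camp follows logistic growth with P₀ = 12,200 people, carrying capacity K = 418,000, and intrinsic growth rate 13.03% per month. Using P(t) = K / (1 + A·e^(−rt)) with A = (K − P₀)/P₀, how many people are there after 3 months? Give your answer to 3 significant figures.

≈ 17,800 people

A = (418000 − 12200)/12200 = 33.2623
P(3) = 418000 / (1 + 33.2623·e^(−0.1303·3)) = 418000 / (1 + 33.2623·0.676448)
= 418000 / 23.50021 ≈ 17787.08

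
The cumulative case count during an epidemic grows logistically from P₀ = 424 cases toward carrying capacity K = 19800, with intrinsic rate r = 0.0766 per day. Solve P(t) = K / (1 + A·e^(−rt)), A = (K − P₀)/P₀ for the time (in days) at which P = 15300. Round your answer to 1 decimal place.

t ≈ 65.9 days

A = (19800 − 424)/424 = 45.69811
15300 = 19800/(1 + 45.69811·e^(−0.0766t)) → 1 + 45.69811·e^(−0.0766t) = 1.29412
e^(−0.0766t) = 0.006436 → t = ln(155.37358)/0.0766 = 5.04583/0.0766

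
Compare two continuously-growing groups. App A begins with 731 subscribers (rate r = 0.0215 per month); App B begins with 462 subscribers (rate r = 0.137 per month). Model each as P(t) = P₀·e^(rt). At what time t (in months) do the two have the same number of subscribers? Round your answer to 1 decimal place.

t ≈ 4.0 months

731·e^(0.0215t) = 462·e^(0.137t)
731/462 = e^((0.137 − 0.0215)t) → ln(1.58225) = 0.1155·t
t = 0.45885 / 0.1155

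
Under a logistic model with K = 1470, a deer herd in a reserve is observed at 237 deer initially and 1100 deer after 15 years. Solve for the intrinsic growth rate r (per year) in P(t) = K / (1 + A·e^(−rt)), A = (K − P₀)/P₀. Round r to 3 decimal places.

r ≈ 0.183 per year

A = (1470 − 237)/237 = 5.20253
1100 = 1470/(1 + 5.20253·e^(−r·15)) → e^(−15r) = (1.33636 − 1)/5.20253 = 0.064654
r = −ln(0.064654)/15 = 2.73871/15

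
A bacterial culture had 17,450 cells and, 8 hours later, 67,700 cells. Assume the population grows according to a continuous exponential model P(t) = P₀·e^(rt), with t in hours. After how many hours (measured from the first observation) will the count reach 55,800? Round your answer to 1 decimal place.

r = ln(67700/17450) / 8 ≈ 0.169468 per hour
t = ln(55800/17450) / r = 1.16243 / 0.169468 ≈ 6.859

t ≈ 6.9 hours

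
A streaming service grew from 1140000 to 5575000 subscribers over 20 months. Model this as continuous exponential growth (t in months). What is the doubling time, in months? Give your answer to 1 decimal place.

doubling time ≈ 8.7 months

r = ln(5575000/1140000) / 20 = ln(4.89035) / 20 ≈ 0.079363 per month
doubling time = ln 2 / |r| = 0.69315 / 0.079363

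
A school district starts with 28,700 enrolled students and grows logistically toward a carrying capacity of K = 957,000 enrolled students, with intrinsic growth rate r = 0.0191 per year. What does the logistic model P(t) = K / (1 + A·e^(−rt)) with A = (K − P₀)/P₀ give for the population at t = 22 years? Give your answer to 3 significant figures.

≈ 43,000 enrolled students

A = (957000 − 28700)/28700 = 32.34495
P(22) = 957000 / (1 + 32.34495·e^(−0.0191·22)) = 957000 / (1 + 32.34495·0.656915)
= 957000 / 22.2479 ≈ 43015.31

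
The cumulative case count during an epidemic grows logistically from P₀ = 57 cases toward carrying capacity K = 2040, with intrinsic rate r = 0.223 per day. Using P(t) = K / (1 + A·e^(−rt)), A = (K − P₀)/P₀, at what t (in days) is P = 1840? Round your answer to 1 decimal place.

A = (2040 − 57)/57 = 34.78947
1840 = 2040/(1 + 34.78947·e^(−0.223t)) → 1 + 34.78947·e^(−0.223t) = 1.1087
e^(−0.223t) = 0.003124 → t = ln(320.06316)/0.223 = 5.76852/0.223

t ≈ 25.9 days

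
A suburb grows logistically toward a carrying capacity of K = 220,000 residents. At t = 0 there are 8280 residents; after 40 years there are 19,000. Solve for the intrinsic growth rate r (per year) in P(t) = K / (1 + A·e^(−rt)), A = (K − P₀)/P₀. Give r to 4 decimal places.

A = (220000 − 8280)/8280 = 25.57005
19000 = 220000/(1 + 25.57005·e^(−r·40)) → e^(−40r) = (11.57895 − 1)/25.57005 = 0.413724
r = −ln(0.413724)/40 = 0.88256/40

r ≈ 0.0221 per year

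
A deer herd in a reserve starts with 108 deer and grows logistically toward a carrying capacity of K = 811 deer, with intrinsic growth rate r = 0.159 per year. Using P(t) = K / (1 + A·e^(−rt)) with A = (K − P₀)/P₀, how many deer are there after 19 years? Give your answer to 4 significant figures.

A = (811 − 108)/108 = 6.50926
P(19) = 811 / (1 + 6.50926·e^(−0.159·19)) = 811 / (1 + 6.50926·0.048752)
= 811 / 1.31734 ≈ 615.63

≈ 615.6 deer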